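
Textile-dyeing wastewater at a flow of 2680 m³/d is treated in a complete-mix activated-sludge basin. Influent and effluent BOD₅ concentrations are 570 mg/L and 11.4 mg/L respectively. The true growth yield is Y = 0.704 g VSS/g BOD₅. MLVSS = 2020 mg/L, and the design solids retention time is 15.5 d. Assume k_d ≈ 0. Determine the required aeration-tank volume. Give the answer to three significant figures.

With k_d = 0 the design equation reduces to V = Y Q (S₀−S) θ_c / X = 0.704 × 2680 × (570 − 11.4) × 15.5 / 2020 = 8087 m³.

V ≈ 8090 m³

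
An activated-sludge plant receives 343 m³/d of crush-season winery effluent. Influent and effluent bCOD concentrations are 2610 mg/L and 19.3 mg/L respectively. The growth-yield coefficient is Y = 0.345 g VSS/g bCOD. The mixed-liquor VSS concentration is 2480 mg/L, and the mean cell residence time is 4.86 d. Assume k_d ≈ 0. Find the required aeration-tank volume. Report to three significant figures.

With k_d = 0 the design equation reduces to V = Y Q (S₀−S) θ_c / X = 0.345 × 343 × (2610 − 19.3) × 4.86 / 2480 = 600.8 m³.

V ≈ 601 m³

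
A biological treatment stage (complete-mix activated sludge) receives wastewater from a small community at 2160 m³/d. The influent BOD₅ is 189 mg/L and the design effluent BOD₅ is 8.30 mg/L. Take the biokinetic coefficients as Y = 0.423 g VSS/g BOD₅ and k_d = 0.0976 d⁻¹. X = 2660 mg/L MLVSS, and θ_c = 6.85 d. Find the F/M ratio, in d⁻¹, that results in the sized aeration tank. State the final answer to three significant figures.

Steady-state biomass mass balance: V·X·(1 + k_d·θ_c) = Y·Q·(S₀ − S)·θ_c, so V = 0.423 × 2160 × (189 − 8.30) × 6.85 / [2660 × (1 + 0.0976 × 6.85)] = 1.13×10^6 / 4438 = 254.8 m³.
Food-to-microorganism ratio F/M = Q S₀ / (V X) = 2160 × 189 / (254.8 × 2660) = 0.6023 d⁻¹.

F/M ≈ 0.602 d⁻¹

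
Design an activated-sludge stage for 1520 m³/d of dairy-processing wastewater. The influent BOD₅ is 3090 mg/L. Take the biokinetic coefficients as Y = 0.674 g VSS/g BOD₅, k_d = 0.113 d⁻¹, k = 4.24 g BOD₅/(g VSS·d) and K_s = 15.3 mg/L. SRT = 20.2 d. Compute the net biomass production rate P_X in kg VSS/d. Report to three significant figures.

From the Monod/SRT balance for a CMAS, S = K_s·(1+k_d θ_c)/[θ_c·(Y k − k_d) − 1] = 15.3 × (1 + 0.113 × 20.2) / [20.2 × (0.674 × 4.24 − 0.113) − 1] = 50.22 / 54.44 = 0.9225 mg/L.
The observed yield is Y_obs = Y/(1 + k_d·θ_c) = 0.674 / (1 + 0.113 × 20.2) = 0.674 / 3.283 = 0.2053 g VSS per g BOD₅ removed.
ΔS = 3090 − 0.922 = 3089 mg/L, so the substrate removal rate is 1520 × 3089/1000 = 4695 kg BOD₅/d.
Net biomass production P_X = Y_obs × Q·(S₀ − S) = 0.2053 × 4695 = 964.1 kg VSS/d.

P_X ≈ 964 kg VSS/d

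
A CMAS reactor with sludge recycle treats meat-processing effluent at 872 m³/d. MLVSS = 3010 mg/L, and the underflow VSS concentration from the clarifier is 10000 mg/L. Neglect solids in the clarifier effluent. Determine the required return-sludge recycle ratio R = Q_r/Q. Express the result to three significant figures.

R ≈ 0.431

Solids balance on the clarifier gives (1+R)X = R·X_r, so R = X/(X_r − X) = 3010 / (10000 − 3010) = 0.4306.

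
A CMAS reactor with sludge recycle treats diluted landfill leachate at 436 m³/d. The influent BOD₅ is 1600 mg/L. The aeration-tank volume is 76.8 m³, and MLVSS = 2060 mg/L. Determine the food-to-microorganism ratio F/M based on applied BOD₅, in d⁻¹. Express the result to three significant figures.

F/M ≈ 4.41 d⁻¹

Food-to-microorganism ratio F/M = Q S₀ / (V X) = 436 × 1600 / (76.80 × 2060) = 4.409 d⁻¹.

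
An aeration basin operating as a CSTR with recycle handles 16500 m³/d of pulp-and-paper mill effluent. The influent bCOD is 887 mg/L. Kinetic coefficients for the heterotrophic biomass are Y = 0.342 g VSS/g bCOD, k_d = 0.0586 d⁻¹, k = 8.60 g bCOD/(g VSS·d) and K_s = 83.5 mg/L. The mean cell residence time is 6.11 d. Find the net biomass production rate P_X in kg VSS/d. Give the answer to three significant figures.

Effluent substrate depends only on kinetics and SRT: S = K_s(1 + k_d θ_c) / [θ_c(Yk − k_d) − 1] = 83.5 × (1 + 0.0586 × 6.11) / [6.11 × (0.342 × 8.60 − 0.0586) − 1] = 113.4 / 16.61 = 6.826 mg/L.
Observed yield with endogenous decay: Y_obs = Y / (1 + k_d·θ_c) = 0.342 / (1 + 0.0586 × 6.11) = 0.342 / 1.358 = 0.2518 g VSS/g bCOD.
ΔS = 887 − 6.83 = 880.2 mg/L, so the substrate removal rate is 16500 × 880.2/1000 = 14523 kg bCOD/d.
P_X = Y_obs · Q(S₀ − S) = 0.2518 × 14523 = 3657 kg VSS/d.

P_X ≈ 3660 kg VSS/d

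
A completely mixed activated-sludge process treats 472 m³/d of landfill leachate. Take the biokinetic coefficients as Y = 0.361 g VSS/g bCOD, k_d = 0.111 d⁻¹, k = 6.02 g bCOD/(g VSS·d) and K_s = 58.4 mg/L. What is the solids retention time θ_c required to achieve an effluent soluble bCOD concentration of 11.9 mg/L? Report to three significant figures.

At the target effluent, Y k S/(K_s+S) = 0.361×6.02×11.9/70.30 = 0.3679 d⁻¹.
1/θ_c = 0.3679 − 0.111 = 0.2569 d⁻¹, so θ_c = 3.893 d.

θ_c ≈ 3.89 d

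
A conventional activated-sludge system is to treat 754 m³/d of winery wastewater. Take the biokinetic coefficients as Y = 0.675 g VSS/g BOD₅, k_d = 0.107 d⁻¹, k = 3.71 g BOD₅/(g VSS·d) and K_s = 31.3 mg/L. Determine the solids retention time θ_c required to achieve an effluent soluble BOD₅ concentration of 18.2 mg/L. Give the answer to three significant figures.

θ_c ≈ 1.23 d

Specific growth rate at S = 18.2 mg/L: μ = YkS/(K_s+S) = 0.675·3.71·18.2/(31.3+18.2) = 0.9208 d⁻¹.
Then 1/θ_c = μ − k_d = 0.9208 − 0.107 = 0.8138 d⁻¹, giving θ_c = 1.229 d.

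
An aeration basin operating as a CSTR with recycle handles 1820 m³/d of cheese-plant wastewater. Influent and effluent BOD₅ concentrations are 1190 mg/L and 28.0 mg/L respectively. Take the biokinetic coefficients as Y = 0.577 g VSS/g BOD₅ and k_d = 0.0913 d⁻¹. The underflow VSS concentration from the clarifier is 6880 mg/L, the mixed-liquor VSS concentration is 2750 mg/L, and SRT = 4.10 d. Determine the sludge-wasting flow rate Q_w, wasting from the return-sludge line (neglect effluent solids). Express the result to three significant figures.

Rearranging the biomass balance for a CMAS with decay, V = Y·Q·ΔS·θ_c / [X·(1+k_d θ_c)] = 0.577 × 1820 × (1190 − 28.0) × 4.10 / [2750 × (1 + 0.0913 × 4.10)] = 5×10^6 / 3779 = 1324 m³.
θ_c = V·X/(Q_w·X_r) when wasting from the recycle, so Q_w = V·X/(θ_c·X_r) = 1324 × 2750 / (4.10 × 6880) = 129.1 m³/d.

Q_w ≈ 129 m³/d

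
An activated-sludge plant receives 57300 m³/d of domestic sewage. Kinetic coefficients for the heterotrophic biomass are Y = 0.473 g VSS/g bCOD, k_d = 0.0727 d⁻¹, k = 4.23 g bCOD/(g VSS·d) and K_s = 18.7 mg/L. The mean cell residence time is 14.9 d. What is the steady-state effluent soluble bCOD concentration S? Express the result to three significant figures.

From the Monod/SRT balance for a CMAS, S = K_s·(1+k_d θ_c)/[θ_c·(Y k − k_d) − 1] = 18.7 × (1 + 0.0727 × 14.9) / [14.9 × (0.473 × 4.23 − 0.0727) − 1] = 38.96 / 27.73 = 1.405 mg/L.

S ≈ 1.40 mg/L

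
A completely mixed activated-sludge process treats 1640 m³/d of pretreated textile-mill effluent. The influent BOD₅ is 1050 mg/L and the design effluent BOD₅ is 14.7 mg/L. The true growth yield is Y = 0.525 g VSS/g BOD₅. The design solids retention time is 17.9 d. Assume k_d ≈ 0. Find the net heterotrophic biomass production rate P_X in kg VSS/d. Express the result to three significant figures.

With endogenous decay neglected, the observed yield equals the true yield: Y_obs = Y = 0.525 g VSS/g BOD₅.
ΔS = 1050 − 14.7 = 1035 mg/L, so the substrate removal rate is 1640 × 1035/1000 = 1698 kg BOD₅/d.
Net biomass production P_X = Y_obs × Q·(S₀ − S) = 0.5250 × 1698 = 891.4 kg VSS/d.

P_X ≈ 891 kg VSS/d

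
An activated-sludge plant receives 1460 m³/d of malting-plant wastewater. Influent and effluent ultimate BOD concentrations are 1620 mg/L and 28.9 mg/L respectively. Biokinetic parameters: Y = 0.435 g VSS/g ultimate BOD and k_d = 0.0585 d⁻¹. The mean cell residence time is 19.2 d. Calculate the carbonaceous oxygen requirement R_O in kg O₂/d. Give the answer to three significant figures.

Observed yield with endogenous decay: Y_obs = Y / (1 + k_d·θ_c) = 0.435 / (1 + 0.0585 × 19.2) = 0.435 / 2.123 = 0.2049 g VSS/g ultimate BOD.
Mass of ultimate BOD removed per day: Q(S₀ − S) = 1460 × 1591 g/m³ = 2323 kg/d.
Net sludge production P_X = 0.2049 × 2323 = 475.9 kg VSS/d.
R_O = Q·(S₀ − S) − 1.42·P_X = 2323 − 1.42 × 475.9 = 1647 kg O₂/d.

R_O ≈ 1650 kg O₂/d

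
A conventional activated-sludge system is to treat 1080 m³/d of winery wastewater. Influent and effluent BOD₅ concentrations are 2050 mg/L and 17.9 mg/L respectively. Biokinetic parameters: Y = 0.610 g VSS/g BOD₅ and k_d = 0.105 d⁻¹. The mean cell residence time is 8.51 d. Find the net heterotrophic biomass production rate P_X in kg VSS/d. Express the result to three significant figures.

Correct the yield for decay: Y_obs = Y/(1 + k_d θ_c) = 0.610 / (1 + 0.105 × 8.51) = 0.610 / 1.894 = 0.3221.
Q·(S₀ − S) = 1080 × (2050 − 17.9) × 10⁻³ = 2195 kg/d removed.
P_X = Y_obs · Q(S₀ − S) = 0.3221 × 2195 = 707.0 kg VSS/d.

P_X ≈ 707 kg VSS/d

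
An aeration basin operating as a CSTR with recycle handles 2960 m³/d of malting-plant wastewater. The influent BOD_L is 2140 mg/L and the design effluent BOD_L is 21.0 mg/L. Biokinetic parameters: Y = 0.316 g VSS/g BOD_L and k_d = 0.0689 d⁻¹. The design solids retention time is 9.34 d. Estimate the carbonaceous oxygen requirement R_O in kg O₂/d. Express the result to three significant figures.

Correct the yield for decay: Y_obs = Y/(1 + k_d θ_c) = 0.316 / (1 + 0.0689 × 9.34) = 0.316 / 1.644 = 0.1923.
ΔS = 2140 − 21.0 = 2119 mg/L, so the substrate removal rate is 2960 × 2119/1000 = 6272 kg BOD_L/d.
Net sludge production P_X = 0.1923 × 6272 = 1206 kg VSS/d.
R_O = Q·ΔS − 1.42 P_X = 6272 − 1712 = 4560 kg O₂/d.

R_O ≈ 4560 kg O₂/d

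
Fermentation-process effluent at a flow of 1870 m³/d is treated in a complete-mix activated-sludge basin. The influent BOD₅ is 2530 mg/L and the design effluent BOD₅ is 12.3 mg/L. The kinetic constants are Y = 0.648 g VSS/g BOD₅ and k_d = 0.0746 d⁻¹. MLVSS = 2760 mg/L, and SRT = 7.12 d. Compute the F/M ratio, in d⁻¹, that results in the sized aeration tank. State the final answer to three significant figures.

Rearranging the biomass balance for a CMAS with decay, V = Y·Q·ΔS·θ_c / [X·(1+k_d θ_c)] = 0.648 × 1870 × (2530 − 12.3) × 7.12 / [2760 × (1 + 0.0746 × 7.12)] = 2.17×10^7 / 4226 = 5140 m³.
Food-to-microorganism ratio F/M = Q S₀ / (V X) = 1870 × 2530 / (5140 × 2760) = 0.3335 d⁻¹.

F/M ≈ 0.333 d⁻¹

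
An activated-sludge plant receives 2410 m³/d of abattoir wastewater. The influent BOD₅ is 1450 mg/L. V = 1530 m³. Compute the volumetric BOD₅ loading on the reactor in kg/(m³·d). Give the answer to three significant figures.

L_v ≈ 2.28 kg BOD₅/(m³·d)

Volumetric loading L_v = Q·S₀ / V = 2410 × 1450 g/m³ / 1530 m³ = 2284 g/(m³·d) = 2.284 kg BOD₅/(m³·d).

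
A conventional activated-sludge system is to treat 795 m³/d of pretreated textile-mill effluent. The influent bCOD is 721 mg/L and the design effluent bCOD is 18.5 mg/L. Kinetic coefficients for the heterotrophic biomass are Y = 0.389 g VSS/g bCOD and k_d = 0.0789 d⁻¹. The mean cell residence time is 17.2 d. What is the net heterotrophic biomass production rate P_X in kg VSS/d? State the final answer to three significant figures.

P_X ≈ 92.2 kg VSS/d

Observed yield with endogenous decay: Y_obs = Y / (1 + k_d·θ_c) = 0.389 / (1 + 0.0789 × 17.2) = 0.389 / 2.357 = 0.1650 g VSS/g bCOD.
Mass of bCOD removed per day: Q(S₀ − S) = 795 × 702.5 g/m³ = 558.5 kg/d.
So the net sludge growth is P_X = 0.1650 × 558.5 = 92.17 kg VSS/d.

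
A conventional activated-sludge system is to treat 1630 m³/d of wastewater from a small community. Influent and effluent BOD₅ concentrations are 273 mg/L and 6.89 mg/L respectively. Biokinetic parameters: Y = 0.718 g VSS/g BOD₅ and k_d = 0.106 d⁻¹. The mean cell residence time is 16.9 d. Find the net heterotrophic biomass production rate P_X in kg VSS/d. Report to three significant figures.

P_X ≈ 112 kg VSS/d

Correct the yield for decay: Y_obs = Y/(1 + k_d θ_c) = 0.718 / (1 + 0.106 × 16.9) = 0.718 / 2.791 = 0.2572.
Mass of BOD₅ removed per day: Q(S₀ − S) = 1630 × 266.1 g/m³ = 433.8 kg/d.
Net biomass production P_X = Y_obs × Q·(S₀ − S) = 0.2572 × 433.8 = 111.6 kg VSS/d.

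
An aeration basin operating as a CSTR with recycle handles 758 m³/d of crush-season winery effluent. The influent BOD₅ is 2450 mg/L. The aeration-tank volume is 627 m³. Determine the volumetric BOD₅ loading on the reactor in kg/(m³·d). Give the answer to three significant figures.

L_v ≈ 2.96 kg BOD₅/(m³·d)

Volumetric loading L_v = Q·S₀ / V = 758 × 2450 g/m³ / 627.0 m³ = 2962 g/(m³·d) = 2.962 kg BOD₅/(m³·d).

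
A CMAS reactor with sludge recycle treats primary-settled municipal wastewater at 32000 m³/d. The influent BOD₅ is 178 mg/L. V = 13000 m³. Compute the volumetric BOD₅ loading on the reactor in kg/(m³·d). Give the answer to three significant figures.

L_v ≈ 0.438 kg BOD₅/(m³·d)

Volumetric loading L_v = Q·S₀ / V = 32000 × 178 g/m³ / 13000 m³ = 438.2 g/(m³·d) = 0.4382 kg BOD₅/(m³·d).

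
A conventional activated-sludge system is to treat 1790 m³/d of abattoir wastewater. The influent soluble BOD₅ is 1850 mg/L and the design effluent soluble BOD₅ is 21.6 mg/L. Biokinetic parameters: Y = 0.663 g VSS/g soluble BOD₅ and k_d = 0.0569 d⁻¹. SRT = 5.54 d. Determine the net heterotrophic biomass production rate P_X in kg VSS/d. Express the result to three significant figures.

P_X ≈ 1650 kg VSS/d

The observed yield is Y_obs = Y/(1 + k_d·θ_c) = 0.663 / (1 + 0.0569 × 5.54) = 0.663 / 1.315 = 0.5041 g VSS per g soluble BOD₅ removed.
Mass of soluble BOD₅ removed per day: Q(S₀ − S) = 1790 × 1828 g/m³ = 3273 kg/d.
Net biomass production P_X = Y_obs × Q·(S₀ − S) = 0.5041 × 3273 = 1650 kg VSS/d.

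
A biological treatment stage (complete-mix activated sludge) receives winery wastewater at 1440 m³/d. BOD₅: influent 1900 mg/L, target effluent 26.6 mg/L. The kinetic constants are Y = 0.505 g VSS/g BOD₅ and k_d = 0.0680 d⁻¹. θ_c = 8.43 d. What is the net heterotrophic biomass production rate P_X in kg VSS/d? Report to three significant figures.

Correct the yield for decay: Y_obs = Y/(1 + k_d θ_c) = 0.505 / (1 + 0.0680 × 8.43) = 0.505 / 1.573 = 0.3210.
Substrate removed = Q·(S₀ − S) = 1440 m³/d × (1900 − 26.6) g/m³ = 2.7×10^6 g/d = 2698 kg/d.
Biomass produced: P_X = Y_obs·Q·ΔS = 0.3210 × 2698 ≈ 865.9 kg VSS/d.

P_X ≈ 866 kg VSS/d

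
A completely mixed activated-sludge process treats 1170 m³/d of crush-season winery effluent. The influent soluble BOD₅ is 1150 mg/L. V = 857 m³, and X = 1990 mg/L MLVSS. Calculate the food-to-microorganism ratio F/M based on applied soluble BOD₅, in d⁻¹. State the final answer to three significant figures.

F/M = Q·S₀ / (V·X) = 1170 × 1150 / (857.0 × 1990) = 0.7890 g soluble BOD₅·(g VSS·d)⁻¹.

F/M ≈ 0.789 d⁻¹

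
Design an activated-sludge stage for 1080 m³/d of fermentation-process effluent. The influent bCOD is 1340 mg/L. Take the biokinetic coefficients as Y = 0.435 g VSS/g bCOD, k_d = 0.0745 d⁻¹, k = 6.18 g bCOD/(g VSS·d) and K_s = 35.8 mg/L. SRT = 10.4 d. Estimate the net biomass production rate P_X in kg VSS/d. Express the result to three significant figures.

Effluent substrate depends only on kinetics and SRT: S = K_s(1 + k_d θ_c) / [θ_c(Yk − k_d) − 1] = 35.8 × (1 + 0.0745 × 10.4) / [10.4 × (0.435 × 6.18 − 0.0745) − 1] = 63.54 / 26.18 = 2.427 mg/L.
Correct the yield for decay: Y_obs = Y/(1 + k_d θ_c) = 0.435 / (1 + 0.0745 × 10.4) = 0.435 / 1.775 = 0.2451.
Q·(S₀ − S) = 1080 × (1340 − 2.43) × 10⁻³ = 1445 kg/d removed.
P_X = Y_obs · Q(S₀ − S) = 0.2451 × 1445 = 354.1 kg VSS/d.

P_X ≈ 354 kg VSS/d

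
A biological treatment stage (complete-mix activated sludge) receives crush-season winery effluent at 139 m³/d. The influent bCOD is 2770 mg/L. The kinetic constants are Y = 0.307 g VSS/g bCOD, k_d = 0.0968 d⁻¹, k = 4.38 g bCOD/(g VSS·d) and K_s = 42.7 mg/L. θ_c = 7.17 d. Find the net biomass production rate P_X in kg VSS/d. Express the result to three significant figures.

From the Monod/SRT balance for a CMAS, S = K_s·(1+k_d θ_c)/[θ_c·(Y k − k_d) − 1] = 42.7 × (1 + 0.0968 × 7.17) / [7.17 × (0.307 × 4.38 − 0.0968) − 1] = 72.34 / 7.947 = 9.102 mg/L.
Observed yield with endogenous decay: Y_obs = Y / (1 + k_d·θ_c) = 0.307 / (1 + 0.0968 × 7.17) = 0.307 / 1.694 = 0.1812 g VSS/g bCOD.
Substrate removed = Q·(S₀ − S) = 139 m³/d × (2770 − 9.10) g/m³ = 3.84×10^5 g/d = 383.8 kg/d.
Net biomass production P_X = Y_obs × Q·(S₀ − S) = 0.1812 × 383.8 = 69.55 kg VSS/d.

P_X ≈ 69.5 kg VSS/d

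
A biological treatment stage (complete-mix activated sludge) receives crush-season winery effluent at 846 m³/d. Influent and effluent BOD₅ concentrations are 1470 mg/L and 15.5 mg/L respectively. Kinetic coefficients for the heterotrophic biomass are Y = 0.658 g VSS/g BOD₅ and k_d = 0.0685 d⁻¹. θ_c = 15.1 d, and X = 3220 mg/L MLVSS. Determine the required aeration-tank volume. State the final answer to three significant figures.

Rearranging the biomass balance for a CMAS with decay, V = Y·Q·ΔS·θ_c / [X·(1+k_d θ_c)] = 0.658 × 846 × (1470 − 15.5) × 15.1 / [3220 × (1 + 0.0685 × 15.1)] = 1.22×10^7 / 6551 = 1866 m³.

V ≈ 1870 m³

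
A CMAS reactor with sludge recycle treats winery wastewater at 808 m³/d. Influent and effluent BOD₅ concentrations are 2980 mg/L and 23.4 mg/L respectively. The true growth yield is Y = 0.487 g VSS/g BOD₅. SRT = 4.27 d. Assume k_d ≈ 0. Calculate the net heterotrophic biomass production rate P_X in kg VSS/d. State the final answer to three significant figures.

No decay correction is needed, so Y_obs = Y = 0.487.
Q·(S₀ − S) = 808 × (2980 − 23.4) × 10⁻³ = 2389 kg/d removed.
Biomass produced: P_X = Y_obs·Q·ΔS = 0.4870 × 2389 ≈ 1163 kg VSS/d.

P_X ≈ 1160 kg VSS/d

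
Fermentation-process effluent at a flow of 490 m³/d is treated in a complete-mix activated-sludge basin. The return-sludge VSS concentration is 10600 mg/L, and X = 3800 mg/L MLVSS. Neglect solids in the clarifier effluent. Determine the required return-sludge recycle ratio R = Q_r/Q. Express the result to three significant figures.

R = Q_r/Q = X/(X_r − X) = 3800 / (10600 − 3800) = 0.5588.

R ≈ 0.559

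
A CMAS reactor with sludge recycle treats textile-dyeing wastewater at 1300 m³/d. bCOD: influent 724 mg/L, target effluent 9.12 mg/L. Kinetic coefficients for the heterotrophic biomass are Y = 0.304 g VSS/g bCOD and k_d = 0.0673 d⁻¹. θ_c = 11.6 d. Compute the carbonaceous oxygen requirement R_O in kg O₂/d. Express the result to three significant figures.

Correct the yield for decay: Y_obs = Y/(1 + k_d θ_c) = 0.304 / (1 + 0.0673 × 11.6) = 0.304 / 1.781 = 0.1707.
Q·(S₀ − S) = 1300 × (724 − 9.12) × 10⁻³ = 929.3 kg/d removed.
Net sludge production P_X = 0.1707 × 929.3 = 158.7 kg VSS/d.
R_O = Q·(S₀ − S) − 1.42·P_X = 929.3 − 1.42 × 158.7 = 704.0 kg O₂/d.

R_O ≈ 704 kg O₂/d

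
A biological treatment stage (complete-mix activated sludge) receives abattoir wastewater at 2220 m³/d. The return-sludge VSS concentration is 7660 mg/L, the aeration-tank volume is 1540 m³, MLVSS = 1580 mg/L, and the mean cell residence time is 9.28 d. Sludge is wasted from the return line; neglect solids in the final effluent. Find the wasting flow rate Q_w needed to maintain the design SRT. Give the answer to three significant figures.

θ_c = V·X/(Q_w·X_r) when wasting from the recycle, so Q_w = V·X/(θ_c·X_r) = 1540 × 1580 / (9.28 × 7660) = 34.23 m³/d.

Q_w ≈ 34.2 m³/d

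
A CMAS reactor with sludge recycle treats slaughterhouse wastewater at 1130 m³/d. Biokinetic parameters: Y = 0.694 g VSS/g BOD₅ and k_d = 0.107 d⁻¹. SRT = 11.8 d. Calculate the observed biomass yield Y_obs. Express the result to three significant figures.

The observed yield is Y_obs = Y/(1 + k_d·θ_c) = 0.694 / (1 + 0.107 × 11.8) = 0.694 / 2.263 = 0.3067 g VSS per g BOD₅ removed.

Y_obs ≈ 0.307 g VSS/g BOD₅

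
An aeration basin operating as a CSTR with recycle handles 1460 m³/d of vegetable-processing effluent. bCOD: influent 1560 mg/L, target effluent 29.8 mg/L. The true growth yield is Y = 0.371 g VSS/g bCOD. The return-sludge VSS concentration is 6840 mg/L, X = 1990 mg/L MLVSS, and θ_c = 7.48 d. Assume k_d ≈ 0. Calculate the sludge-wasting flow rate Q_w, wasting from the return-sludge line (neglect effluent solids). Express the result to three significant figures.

Q_w ≈ 121 m³/d

V·X = Y·Q·ΔS·θ_c gives V = 0.371 × 1460 × (1560 − 29.8) × 7.48 / 1990 = 3115 m³.
Q_w = (V·X)/(θ_c X_r) = 3115 × 1990 / (7.48 × 6840) = 121.2 m³/d.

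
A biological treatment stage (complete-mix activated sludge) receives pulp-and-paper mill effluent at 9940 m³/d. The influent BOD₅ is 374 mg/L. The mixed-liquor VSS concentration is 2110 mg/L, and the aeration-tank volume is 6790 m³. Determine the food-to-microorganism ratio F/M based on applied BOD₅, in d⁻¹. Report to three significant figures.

F/M ≈ 0.259 d⁻¹

F/M = applied load / biomass = Q·S₀/(V·X) = 9940 × 374 / (6790 × 2110) = 0.2595 d⁻¹.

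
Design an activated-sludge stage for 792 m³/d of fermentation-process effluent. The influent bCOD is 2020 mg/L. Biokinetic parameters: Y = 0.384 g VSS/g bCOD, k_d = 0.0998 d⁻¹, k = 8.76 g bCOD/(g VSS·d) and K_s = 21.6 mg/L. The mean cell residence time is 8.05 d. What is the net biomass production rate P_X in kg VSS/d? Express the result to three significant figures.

P_X ≈ 340 kg VSS/d

Effluent substrate depends only on kinetics and SRT: S = K_s(1 + k_d θ_c) / [θ_c(Yk − k_d) − 1] = 21.6 × (1 + 0.0998 × 8.05) / [8.05 × (0.384 × 8.76 − 0.0998) − 1] = 38.95 / 25.28 = 1.541 mg/L.
Observed yield with endogenous decay: Y_obs = Y / (1 + k_d·θ_c) = 0.384 / (1 + 0.0998 × 8.05) = 0.384 / 1.803 = 0.2129 g VSS/g bCOD.
ΔS = 2020 − 1.54 = 2018 mg/L, so the substrate removal rate is 792 × 2018/1000 = 1599 kg bCOD/d.
P_X = Y_obs · Q(S₀ − S) = 0.2129 × 1599 = 340.4 kg VSS/d.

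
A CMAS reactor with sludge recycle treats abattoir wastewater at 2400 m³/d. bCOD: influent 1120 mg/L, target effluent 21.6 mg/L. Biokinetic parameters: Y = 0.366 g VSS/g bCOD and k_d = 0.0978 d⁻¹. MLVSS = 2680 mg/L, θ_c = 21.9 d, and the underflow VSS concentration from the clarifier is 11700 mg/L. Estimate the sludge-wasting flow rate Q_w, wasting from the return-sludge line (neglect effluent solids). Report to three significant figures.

Rearranging the biomass balance for a CMAS with decay, V = Y·Q·ΔS·θ_c / [X·(1+k_d θ_c)] = 0.366 × 2400 × (1120 − 21.6) × 21.9 / [2680 × (1 + 0.0978 × 21.9)] = 2.11×10^7 / 8420 = 2509 m³.
Wasting from the return line (neglecting effluent solids): Q_w = V·X / (θ_c·X_r) = 2509 × 2680 / (21.9 × 11700) = 26.25 m³/d.

Q_w ≈ 26.2 m³/d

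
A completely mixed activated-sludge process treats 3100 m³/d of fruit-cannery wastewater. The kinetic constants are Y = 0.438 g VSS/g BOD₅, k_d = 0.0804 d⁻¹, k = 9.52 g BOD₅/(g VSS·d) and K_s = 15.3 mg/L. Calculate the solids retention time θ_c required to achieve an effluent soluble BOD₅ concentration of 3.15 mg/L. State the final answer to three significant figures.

θ_c ≈ 1.58 d

From 1/θ_c = Y·k·S/(K_s + S) − k_d: Y·k·S/(K_s+S) = 0.438 × 9.52 × 3.15 / (15.3 + 3.15) = 0.7119 d⁻¹.
Then 1/θ_c = μ − k_d = 0.7119 − 0.0804 = 0.6315 d⁻¹, giving θ_c = 1.584 d.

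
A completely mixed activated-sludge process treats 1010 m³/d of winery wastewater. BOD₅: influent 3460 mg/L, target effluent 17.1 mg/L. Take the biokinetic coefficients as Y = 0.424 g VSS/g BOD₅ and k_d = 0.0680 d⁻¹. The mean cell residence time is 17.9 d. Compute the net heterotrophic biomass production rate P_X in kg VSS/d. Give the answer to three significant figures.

P_X ≈ 665 kg VSS/d

The observed yield is Y_obs = Y/(1 + k_d·θ_c) = 0.424 / (1 + 0.0680 × 17.9) = 0.424 / 2.217 = 0.1912 g VSS per g BOD₅ removed.
Mass of BOD₅ removed per day: Q(S₀ − S) = 1010 × 3443 g/m³ = 3477 kg/d.
So the net sludge growth is P_X = 0.1912 × 3477 = 665.0 kg VSS/d.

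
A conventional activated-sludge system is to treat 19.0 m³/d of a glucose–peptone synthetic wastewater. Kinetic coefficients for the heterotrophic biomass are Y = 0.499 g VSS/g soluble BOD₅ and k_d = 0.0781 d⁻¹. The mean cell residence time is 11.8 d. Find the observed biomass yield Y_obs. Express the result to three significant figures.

Correct the yield for decay: Y_obs = Y/(1 + k_d θ_c) = 0.499 / (1 + 0.0781 × 11.8) = 0.499 / 1.922 = 0.2597.

Y_obs ≈ 0.260 g VSS/g soluble BOD₅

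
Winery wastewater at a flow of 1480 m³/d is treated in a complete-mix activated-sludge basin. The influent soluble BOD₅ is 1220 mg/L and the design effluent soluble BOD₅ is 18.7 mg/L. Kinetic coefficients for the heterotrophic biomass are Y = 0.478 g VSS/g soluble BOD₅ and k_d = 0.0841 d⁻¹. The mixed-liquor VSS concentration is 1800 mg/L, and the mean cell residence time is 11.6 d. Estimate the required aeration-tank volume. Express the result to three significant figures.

V ≈ 2770 m³

From the SRT design equation V = Y Q (S₀−S) θ_c / [X (1 + k_d θ_c)] = 0.478 × 1480 × (1220 − 18.7) × 11.6 / [1800 × (1 + 0.0841 × 11.6)] = 9.86×10^6 / 3556 = 2772 m³.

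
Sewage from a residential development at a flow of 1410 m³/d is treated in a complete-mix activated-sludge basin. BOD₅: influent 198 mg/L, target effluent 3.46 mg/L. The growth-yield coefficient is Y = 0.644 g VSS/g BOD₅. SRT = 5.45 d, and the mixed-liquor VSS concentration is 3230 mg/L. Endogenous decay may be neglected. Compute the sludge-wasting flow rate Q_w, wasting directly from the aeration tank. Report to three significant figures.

V·X = Y·Q·ΔS·θ_c gives V = 0.644 × 1410 × (198 − 3.46) × 5.45 / 3230 = 298.1 m³.
With mixed-liquor wasting, θ_c = V/Q_w, so Q_w = V/θ_c = 298.1/5.45 = 54.69 m³/d.

Q_w ≈ 54.7 m³/d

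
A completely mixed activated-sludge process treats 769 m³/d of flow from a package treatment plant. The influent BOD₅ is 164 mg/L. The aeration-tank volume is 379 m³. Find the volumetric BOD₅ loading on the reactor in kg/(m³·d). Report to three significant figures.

L_v = Q S₀ / V = 769 × 164 × 10⁻³ / 379.0 = 0.3328 kg/(m³·d).

L_v ≈ 0.333 kg BOD₅/(m³·d)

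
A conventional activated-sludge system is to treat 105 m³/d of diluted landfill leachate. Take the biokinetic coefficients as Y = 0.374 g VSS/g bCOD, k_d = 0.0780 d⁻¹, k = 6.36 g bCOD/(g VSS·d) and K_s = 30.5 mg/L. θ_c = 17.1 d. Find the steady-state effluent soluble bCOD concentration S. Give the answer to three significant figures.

From the Monod/SRT balance for a CMAS, S = K_s·(1+k_d θ_c)/[θ_c·(Y k − k_d) − 1] = 30.5 × (1 + 0.0780 × 17.1) / [17.1 × (0.374 × 6.36 − 0.0780) − 1] = 71.18 / 38.34 = 1.857 mg/L.

S ≈ 1.86 mg/L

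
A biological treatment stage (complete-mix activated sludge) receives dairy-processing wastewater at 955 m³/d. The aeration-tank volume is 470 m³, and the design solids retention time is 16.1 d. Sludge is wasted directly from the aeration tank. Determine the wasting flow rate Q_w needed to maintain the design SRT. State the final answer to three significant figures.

Q_w ≈ 29.2 m³/d

Wasting from the aeration tank: Q_w = V / θ_c = 470.0 / 16.1 = 29.19 m³/d.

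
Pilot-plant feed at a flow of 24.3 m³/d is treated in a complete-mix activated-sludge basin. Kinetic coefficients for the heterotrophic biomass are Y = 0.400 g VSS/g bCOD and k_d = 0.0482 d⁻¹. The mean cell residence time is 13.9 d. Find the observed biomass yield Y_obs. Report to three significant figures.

Correct the yield for decay: Y_obs = Y/(1 + k_d θ_c) = 0.400 / (1 + 0.0482 × 13.9) = 0.400 / 1.670 = 0.2395.

Y_obs ≈ 0.240 g VSS/g bCOD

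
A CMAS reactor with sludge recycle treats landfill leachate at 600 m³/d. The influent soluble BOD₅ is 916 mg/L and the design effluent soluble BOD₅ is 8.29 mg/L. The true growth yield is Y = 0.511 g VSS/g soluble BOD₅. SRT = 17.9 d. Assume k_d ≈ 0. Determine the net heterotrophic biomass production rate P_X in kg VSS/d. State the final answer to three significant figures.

Since k_d ≈ 0, Y_obs = Y = 0.511 g VSS/g soluble BOD₅.
Q·(S₀ − S) = 600 × (916 − 8.29) × 10⁻³ = 544.6 kg/d removed.
Net biomass production P_X = Y_obs × Q·(S₀ − S) = 0.5110 × 544.6 = 278.3 kg VSS/d.

P_X ≈ 278 kg VSS/d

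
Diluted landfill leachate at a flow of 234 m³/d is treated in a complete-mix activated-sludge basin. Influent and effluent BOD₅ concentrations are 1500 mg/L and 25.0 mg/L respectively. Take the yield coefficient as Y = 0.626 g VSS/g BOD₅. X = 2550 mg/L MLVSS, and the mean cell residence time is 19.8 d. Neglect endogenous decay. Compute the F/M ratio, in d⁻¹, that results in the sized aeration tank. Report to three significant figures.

F/M ≈ 0.0820 d⁻¹

V·X = Y·Q·ΔS·θ_c gives V = 0.626 × 234 × (1500 − 25.0) × 19.8 / 2550 = 1678 m³.
Food-to-microorganism ratio F/M = Q S₀ / (V X) = 234 × 1500 / (1678 × 2550) = 0.08205 d⁻¹.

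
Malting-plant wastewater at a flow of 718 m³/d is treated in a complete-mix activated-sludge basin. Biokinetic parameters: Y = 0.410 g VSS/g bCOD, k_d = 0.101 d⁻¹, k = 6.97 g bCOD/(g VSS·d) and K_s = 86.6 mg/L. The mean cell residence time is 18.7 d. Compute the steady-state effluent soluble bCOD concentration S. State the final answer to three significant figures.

Effluent substrate depends only on kinetics and SRT: S = K_s(1 + k_d θ_c) / [θ_c(Yk − k_d) − 1] = 86.6 × (1 + 0.101 × 18.7) / [18.7 × (0.410 × 6.97 − 0.101) − 1] = 250.2 / 50.55 = 4.949 mg/L.

S ≈ 4.95 mg/L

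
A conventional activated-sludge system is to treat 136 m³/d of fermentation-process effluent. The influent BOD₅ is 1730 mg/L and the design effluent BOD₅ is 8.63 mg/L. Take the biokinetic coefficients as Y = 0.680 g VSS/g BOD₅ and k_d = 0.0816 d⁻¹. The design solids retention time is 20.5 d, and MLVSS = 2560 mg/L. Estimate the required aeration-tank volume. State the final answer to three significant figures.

From the SRT design equation V = Y Q (S₀−S) θ_c / [X (1 + k_d θ_c)] = 0.680 × 136 × (1730 − 8.63) × 20.5 / [2560 × (1 + 0.0816 × 20.5)] = 3.26×10^6 / 6842 = 476.9 m³.

V ≈ 477 m³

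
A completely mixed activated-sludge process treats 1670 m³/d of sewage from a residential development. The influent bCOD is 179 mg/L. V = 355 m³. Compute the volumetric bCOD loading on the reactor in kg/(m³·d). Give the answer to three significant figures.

L_v ≈ 0.842 kg bCOD/(m³·d)

Applied bCOD load per unit volume = Q·S₀/V = (1670 × 179/1000)/355.0 = 0.8421 kg bCOD·m⁻³·d⁻¹.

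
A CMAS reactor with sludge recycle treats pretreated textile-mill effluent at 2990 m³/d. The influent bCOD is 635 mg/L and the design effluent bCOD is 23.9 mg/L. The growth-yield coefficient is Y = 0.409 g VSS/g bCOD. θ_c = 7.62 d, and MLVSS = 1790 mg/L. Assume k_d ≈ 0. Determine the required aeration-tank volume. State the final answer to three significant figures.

V ≈ 3180 m³

V·X = Y·Q·ΔS·θ_c gives V = 0.409 × 2990 × (635 − 23.9) × 7.62 / 1790 = 3181 m³.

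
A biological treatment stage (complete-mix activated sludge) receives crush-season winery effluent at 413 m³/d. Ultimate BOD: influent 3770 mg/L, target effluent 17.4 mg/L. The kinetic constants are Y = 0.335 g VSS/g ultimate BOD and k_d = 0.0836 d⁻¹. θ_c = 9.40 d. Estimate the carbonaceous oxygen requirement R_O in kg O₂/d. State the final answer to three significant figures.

R_O ≈ 1140 kg O₂/d

Y_obs = Y / (1 + k_d θ_c) = 0.335 / (1 + 0.0836 × 9.40) = 0.335 / 1.786 = 0.1876.
ΔS = 3770 − 17.4 = 3753 mg/L, so the substrate removal rate is 413 × 3753/1000 = 1550 kg ultimate BOD/d.
Net sludge production P_X = 0.1876 × 1550 = 290.7 kg VSS/d.
Carbonaceous O₂ demand = substrate oxidised − cell-mass equivalent = 1550 − 1.42 × 290.7 = 1137 kg O₂/d.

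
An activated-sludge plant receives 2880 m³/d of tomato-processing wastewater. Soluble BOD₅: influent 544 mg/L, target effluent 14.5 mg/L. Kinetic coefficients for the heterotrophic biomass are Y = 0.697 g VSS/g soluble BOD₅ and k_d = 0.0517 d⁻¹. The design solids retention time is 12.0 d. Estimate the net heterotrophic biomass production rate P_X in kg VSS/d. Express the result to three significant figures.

Y_obs = Y / (1 + k_d θ_c) = 0.697 / (1 + 0.0517 × 12.0) = 0.697 / 1.620 = 0.4301.
ΔS = 544 − 14.5 = 529.5 mg/L, so the substrate removal rate is 2880 × 529.5/1000 = 1525 kg soluble BOD₅/d.
P_X = Y_obs · Q(S₀ − S) = 0.4301 × 1525 = 655.9 kg VSS/d.

P_X ≈ 656 kg VSS/d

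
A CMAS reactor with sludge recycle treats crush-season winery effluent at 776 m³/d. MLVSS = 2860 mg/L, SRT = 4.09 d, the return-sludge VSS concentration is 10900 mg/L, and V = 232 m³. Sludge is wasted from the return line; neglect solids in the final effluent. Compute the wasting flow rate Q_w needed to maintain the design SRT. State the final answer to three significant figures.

Wasting from the return line (neglecting effluent solids): Q_w = V·X / (θ_c·X_r) = 232.0 × 2860 / (4.09 × 10900) = 14.88 m³/d.

Q_w ≈ 14.9 m³/d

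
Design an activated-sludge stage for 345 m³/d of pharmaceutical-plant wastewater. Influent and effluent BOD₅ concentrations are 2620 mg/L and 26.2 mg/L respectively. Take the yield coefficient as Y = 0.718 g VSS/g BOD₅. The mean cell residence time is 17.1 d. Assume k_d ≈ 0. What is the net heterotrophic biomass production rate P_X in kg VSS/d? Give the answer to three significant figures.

P_X ≈ 643 kg VSS/d

Since k_d ≈ 0, Y_obs = Y = 0.718 g VSS/g BOD₅.
Mass of BOD₅ removed per day: Q(S₀ − S) = 345 × 2594 g/m³ = 894.9 kg/d.
P_X = Y_obs · Q(S₀ − S) = 0.7180 × 894.9 = 642.5 kg VSS/d.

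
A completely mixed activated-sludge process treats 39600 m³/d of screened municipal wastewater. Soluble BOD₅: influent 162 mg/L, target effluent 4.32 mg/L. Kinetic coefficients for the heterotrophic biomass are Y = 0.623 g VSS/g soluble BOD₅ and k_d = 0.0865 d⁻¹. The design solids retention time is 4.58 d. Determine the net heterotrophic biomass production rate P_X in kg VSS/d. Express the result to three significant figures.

Y_obs = Y / (1 + k_d θ_c) = 0.623 / (1 + 0.0865 × 4.58) = 0.623 / 1.396 = 0.4462.
Q·(S₀ − S) = 39600 × (162 − 4.32) × 10⁻³ = 6244 kg/d removed.
So the net sludge growth is P_X = 0.4462 × 6244 = 2786 kg VSS/d.

P_X ≈ 2790 kg VSS/d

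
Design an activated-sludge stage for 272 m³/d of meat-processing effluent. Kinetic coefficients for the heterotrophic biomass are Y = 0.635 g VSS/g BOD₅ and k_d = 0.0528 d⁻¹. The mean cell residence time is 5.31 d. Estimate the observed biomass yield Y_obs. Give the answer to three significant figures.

Y_obs ≈ 0.496 g VSS/g BOD₅

Y_obs = Y / (1 + k_d θ_c) = 0.635 / (1 + 0.0528 × 5.31) = 0.635 / 1.280 = 0.4960.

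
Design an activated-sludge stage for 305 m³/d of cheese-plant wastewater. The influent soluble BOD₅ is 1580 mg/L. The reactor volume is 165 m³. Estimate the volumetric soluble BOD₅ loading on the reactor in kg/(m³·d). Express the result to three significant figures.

Volumetric loading L_v = Q·S₀ / V = 305 × 1580 g/m³ / 165.0 m³ = 2921 g/(m³·d) = 2.921 kg soluble BOD₅/(m³·d).

L_v ≈ 2.92 kg soluble BOD₅/(m³·d)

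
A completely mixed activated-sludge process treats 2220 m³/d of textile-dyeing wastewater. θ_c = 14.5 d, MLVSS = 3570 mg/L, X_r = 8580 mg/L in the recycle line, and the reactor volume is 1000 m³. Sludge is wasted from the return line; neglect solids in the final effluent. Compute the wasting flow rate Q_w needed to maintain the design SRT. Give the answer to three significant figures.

Q_w = (V·X)/(θ_c X_r) = 1000 × 3570 / (14.5 × 8580) = 28.70 m³/d.

Q_w ≈ 28.7 m³/d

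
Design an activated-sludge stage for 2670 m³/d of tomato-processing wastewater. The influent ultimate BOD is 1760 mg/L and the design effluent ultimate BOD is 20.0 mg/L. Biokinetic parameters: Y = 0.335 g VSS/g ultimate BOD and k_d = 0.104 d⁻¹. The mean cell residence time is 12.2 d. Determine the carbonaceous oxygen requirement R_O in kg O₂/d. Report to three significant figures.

R_O ≈ 3670 kg O₂/d

Y_obs = Y / (1 + k_d θ_c) = 0.335 / (1 + 0.104 × 12.2) = 0.335 / 2.269 = 0.1477.
ΔS = 1760 − 20.0 = 1740 mg/L, so the substrate removal rate is 2670 × 1740/1000 = 4646 kg ultimate BOD/d.
Net sludge production P_X = 0.1477 × 4646 = 686.0 kg VSS/d.
Carbonaceous O₂ demand = substrate oxidised − cell-mass equivalent = 4646 − 1.42 × 686.0 = 3672 kg O₂/d.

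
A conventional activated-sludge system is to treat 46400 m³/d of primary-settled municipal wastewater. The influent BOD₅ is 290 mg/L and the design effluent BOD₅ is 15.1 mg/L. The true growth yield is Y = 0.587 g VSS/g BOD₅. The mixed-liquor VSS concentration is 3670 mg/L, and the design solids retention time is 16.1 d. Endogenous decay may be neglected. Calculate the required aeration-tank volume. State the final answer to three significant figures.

V ≈ 32800 m³

With k_d = 0 the design equation reduces to V = Y Q (S₀−S) θ_c / X = 0.587 × 46400 × (290 − 15.1) × 16.1 / 3670 = 32847 m³.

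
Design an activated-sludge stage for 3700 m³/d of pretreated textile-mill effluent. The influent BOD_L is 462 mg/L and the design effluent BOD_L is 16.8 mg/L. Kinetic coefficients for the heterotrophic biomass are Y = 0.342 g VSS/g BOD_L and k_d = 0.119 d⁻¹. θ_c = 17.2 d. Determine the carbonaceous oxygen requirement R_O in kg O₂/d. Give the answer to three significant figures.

Observed yield with endogenous decay: Y_obs = Y / (1 + k_d·θ_c) = 0.342 / (1 + 0.119 × 17.2) = 0.342 / 3.047 = 0.1122 g VSS/g BOD_L.
Substrate removed = Q·(S₀ − S) = 3700 m³/d × (462 − 16.8) g/m³ = 1.65×10^6 g/d = 1647 kg/d.
Net sludge production P_X = 0.1122 × 1647 = 184.9 kg VSS/d.
R_O = Q·(S₀ − S) − 1.42·P_X = 1647 − 1.42 × 184.9 = 1385 kg O₂/d.

R_O ≈ 1380 kg O₂/d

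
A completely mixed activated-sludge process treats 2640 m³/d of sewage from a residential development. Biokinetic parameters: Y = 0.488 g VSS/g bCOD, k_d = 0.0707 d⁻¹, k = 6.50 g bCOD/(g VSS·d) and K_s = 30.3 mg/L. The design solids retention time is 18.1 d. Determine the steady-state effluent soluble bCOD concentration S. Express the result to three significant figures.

For a completely mixed reactor with recycle the Lawrence–McCarty relation gives S = K_s·(1 + k_d·θ_c) / [θ_c·(Y·k − k_d) − 1] = 30.3 × (1 + 0.0707 × 18.1) / [18.1 × (0.488 × 6.50 − 0.0707) − 1] = 69.07 / 55.13 = 1.253 mg/L.

S ≈ 1.25 mg/L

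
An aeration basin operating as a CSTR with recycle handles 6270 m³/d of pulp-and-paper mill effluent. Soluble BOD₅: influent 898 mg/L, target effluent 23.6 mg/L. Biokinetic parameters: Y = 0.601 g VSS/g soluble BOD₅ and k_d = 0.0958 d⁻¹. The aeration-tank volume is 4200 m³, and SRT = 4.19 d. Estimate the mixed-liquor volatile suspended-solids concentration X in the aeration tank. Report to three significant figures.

X ≈ 2350 mg/L

From V·X·(1 + k_d·θ_c) = Y·Q·(S₀ − S)·θ_c: X = 0.601 × 6270 × (898 − 23.6) × 4.19 / [4200 × (1 + 0.0958 × 4.19)] = 2346 mg/L.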